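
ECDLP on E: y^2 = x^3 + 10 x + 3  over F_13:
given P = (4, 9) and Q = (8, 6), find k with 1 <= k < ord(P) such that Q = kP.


Enumerate multiples of P until we hit Q = (8, 6):
  1P = (4, 9)
  2P = (8, 7)
  3P = (11, 1)
  4P = (7, 0)
  5P = (11, 12)
  6P = (8, 6)
Match found at i = 6.

k = 6


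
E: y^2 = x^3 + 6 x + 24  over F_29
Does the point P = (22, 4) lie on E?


Check whether y^2 = x^3 + 6 x + 24 (mod 29) for (x, y) = (22, 4).
LHS: y^2 = 4^2 mod 29 = 16
RHS: x^3 + 6 x + 24 = 22^3 + 6*22 + 24 mod 29 = 16
LHS = RHS

Yes, on the curve


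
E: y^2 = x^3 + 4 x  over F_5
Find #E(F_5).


For each x in F_5, count y with y^2 = x^3 + 4 x + 0 mod 5:
  x = 0: RHS = 0, y in [0]  -> 1 point(s)
  x = 1: RHS = 0, y in [0]  -> 1 point(s)
  x = 2: RHS = 1, y in [1, 4]  -> 2 point(s)
  x = 3: RHS = 4, y in [2, 3]  -> 2 point(s)
  x = 4: RHS = 0, y in [0]  -> 1 point(s)
Affine points: 7. Add the point at infinity: total = 8.

#E(F_5) = 8


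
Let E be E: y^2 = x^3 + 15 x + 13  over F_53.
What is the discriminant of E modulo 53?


4 a^3 + 27 b^2 = 4*15^3 + 27*13^2 = 13500 + 4563 = 18063
Delta = -16 * (18063) = -289008
Delta mod 53 = 1

Delta = 1 (mod 53)


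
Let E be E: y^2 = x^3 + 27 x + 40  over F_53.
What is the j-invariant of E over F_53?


Delta = -16(4 a^3 + 27 b^2) mod 53 = 18
-1728 * (4 a)^3 = -1728 * (4*27)^3 mod 53 = 9
j = 9 * 18^(-1) mod 53 = 27

j = 27 (mod 53)


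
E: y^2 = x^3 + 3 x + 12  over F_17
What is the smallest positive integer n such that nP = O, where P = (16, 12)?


Compute successive multiples of P until we hit O:
  1P = (16, 12)
  2P = (1, 13)
  3P = (13, 15)
  4P = (6, 12)
  5P = (12, 5)
  6P = (8, 2)
  7P = (2, 14)
  8P = (7, 11)
  ... (continuing to 23P)
  23P = O

ord(P) = 23


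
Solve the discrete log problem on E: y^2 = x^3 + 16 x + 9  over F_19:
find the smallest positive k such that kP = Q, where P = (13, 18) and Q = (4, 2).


Enumerate multiples of P until we hit Q = (4, 2):
  1P = (13, 18)
  2P = (18, 7)
  3P = (5, 10)
  4P = (2, 12)
  5P = (1, 11)
  6P = (6, 13)
  7P = (4, 2)
Match found at i = 7.

k = 7


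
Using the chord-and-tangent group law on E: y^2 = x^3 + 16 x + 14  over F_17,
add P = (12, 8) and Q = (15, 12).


P != Q, so use the chord formula.
s = (y2 - y1) / (x2 - x1) = (4) / (3) mod 17 = 7
x3 = s^2 - x1 - x2 mod 17 = 7^2 - 12 - 15 = 5
y3 = s (x1 - x3) - y1 mod 17 = 7 * (12 - 5) - 8 = 7

P + Q = (5, 7)


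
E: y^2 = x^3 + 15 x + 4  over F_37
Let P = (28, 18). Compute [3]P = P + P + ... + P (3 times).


k = 3 = 11_2 (binary, LSB first: 11)
Double-and-add from P = (28, 18):
  bit 0 = 1: acc = O + (28, 18) = (28, 18)
  bit 1 = 1: acc = (28, 18) + (19, 28) = (36, 32)

3P = (36, 32)


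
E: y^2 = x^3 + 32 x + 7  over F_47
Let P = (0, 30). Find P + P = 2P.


Doubling: s = (3 x1^2 + a) / (2 y1)
s = (3*0^2 + 32) / (2*30) mod 47 = 35
x3 = s^2 - 2 x1 mod 47 = 35^2 - 2*0 = 3
y3 = s (x1 - x3) - y1 mod 47 = 35 * (0 - 3) - 30 = 6

2P = (3, 6)


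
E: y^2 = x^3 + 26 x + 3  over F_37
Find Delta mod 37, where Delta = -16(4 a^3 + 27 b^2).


4 a^3 + 27 b^2 = 4*26^3 + 27*3^2 = 70304 + 243 = 70547
Delta = -16 * (70547) = -1128752
Delta mod 37 = 7

Delta = 7 (mod 37)


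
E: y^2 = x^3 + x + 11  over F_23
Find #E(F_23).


For each x in F_23, count y with y^2 = x^3 + 1 x + 11 mod 23:
  x = 1: RHS = 13, y in [6, 17]  -> 2 point(s)
  x = 3: RHS = 18, y in [8, 15]  -> 2 point(s)
  x = 5: RHS = 3, y in [7, 16]  -> 2 point(s)
  x = 6: RHS = 3, y in [7, 16]  -> 2 point(s)
  x = 7: RHS = 16, y in [4, 19]  -> 2 point(s)
  x = 8: RHS = 2, y in [5, 18]  -> 2 point(s)
  x = 9: RHS = 13, y in [6, 17]  -> 2 point(s)
  x = 10: RHS = 9, y in [3, 20]  -> 2 point(s)
  x = 12: RHS = 3, y in [7, 16]  -> 2 point(s)
  x = 13: RHS = 13, y in [6, 17]  -> 2 point(s)
  x = 14: RHS = 9, y in [3, 20]  -> 2 point(s)
  x = 16: RHS = 6, y in [11, 12]  -> 2 point(s)
  x = 19: RHS = 12, y in [9, 14]  -> 2 point(s)
  x = 20: RHS = 4, y in [2, 21]  -> 2 point(s)
  x = 21: RHS = 1, y in [1, 22]  -> 2 point(s)
  x = 22: RHS = 9, y in [3, 20]  -> 2 point(s)
Affine points: 32. Add the point at infinity: total = 33.

#E(F_23) = 33


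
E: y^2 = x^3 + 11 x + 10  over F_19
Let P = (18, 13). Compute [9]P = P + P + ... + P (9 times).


k = 9 = 1001_2 (binary, LSB first: 1001)
Double-and-add from P = (18, 13):
  bit 0 = 1: acc = O + (18, 13) = (18, 13)
  bit 1 = 0: acc unchanged = (18, 13)
  bit 2 = 0: acc unchanged = (18, 13)
  bit 3 = 1: acc = (18, 13) + (16, 8) = (15, 4)

9P = (15, 4)


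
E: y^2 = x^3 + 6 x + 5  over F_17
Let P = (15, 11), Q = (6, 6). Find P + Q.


P != Q, so use the chord formula.
s = (y2 - y1) / (x2 - x1) = (12) / (8) mod 17 = 10
x3 = s^2 - x1 - x2 mod 17 = 10^2 - 15 - 6 = 11
y3 = s (x1 - x3) - y1 mod 17 = 10 * (15 - 11) - 11 = 12

P + Q = (11, 12)


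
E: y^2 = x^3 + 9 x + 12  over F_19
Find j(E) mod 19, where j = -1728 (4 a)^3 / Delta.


Delta = -16(4 a^3 + 27 b^2) mod 19 = 6
-1728 * (4 a)^3 = -1728 * (4*9)^3 mod 19 = 11
j = 11 * 6^(-1) mod 19 = 5

j = 5 (mod 19)


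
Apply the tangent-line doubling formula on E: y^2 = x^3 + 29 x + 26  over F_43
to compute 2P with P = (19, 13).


Doubling: s = (3 x1^2 + a) / (2 y1)
s = (3*19^2 + 29) / (2*13) mod 43 = 13
x3 = s^2 - 2 x1 mod 43 = 13^2 - 2*19 = 2
y3 = s (x1 - x3) - y1 mod 43 = 13 * (19 - 2) - 13 = 36

2P = (2, 36)


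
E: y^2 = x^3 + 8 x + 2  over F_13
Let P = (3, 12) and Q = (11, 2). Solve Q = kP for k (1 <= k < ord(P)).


Enumerate multiples of P until we hit Q = (11, 2):
  1P = (3, 12)
  2P = (11, 11)
  3P = (11, 2)
Match found at i = 3.

k = 3


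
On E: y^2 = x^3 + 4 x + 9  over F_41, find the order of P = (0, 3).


Compute successive multiples of P until we hit O:
  1P = (0, 3)
  2P = (5, 21)
  3P = (26, 10)
  4P = (40, 2)
  5P = (2, 36)
  6P = (14, 12)
  7P = (18, 3)
  8P = (23, 38)
  ... (continuing to 32P)
  32P = O

ord(P) = 32


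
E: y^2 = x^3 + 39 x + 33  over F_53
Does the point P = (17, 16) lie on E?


Check whether y^2 = x^3 + 39 x + 33 (mod 53) for (x, y) = (17, 16).
LHS: y^2 = 16^2 mod 53 = 44
RHS: x^3 + 39 x + 33 = 17^3 + 39*17 + 33 mod 53 = 44
LHS = RHS

Yes, on the curve


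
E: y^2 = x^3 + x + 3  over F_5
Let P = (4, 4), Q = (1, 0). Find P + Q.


P != Q, so use the chord formula.
s = (y2 - y1) / (x2 - x1) = (1) / (2) mod 5 = 3
x3 = s^2 - x1 - x2 mod 5 = 3^2 - 4 - 1 = 4
y3 = s (x1 - x3) - y1 mod 5 = 3 * (4 - 4) - 4 = 1

P + Q = (4, 1)


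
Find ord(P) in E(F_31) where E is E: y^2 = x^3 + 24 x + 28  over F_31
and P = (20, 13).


Compute successive multiples of P until we hit O:
  1P = (20, 13)
  2P = (0, 20)
  3P = (5, 5)
  4P = (14, 15)
  5P = (4, 23)
  6P = (4, 8)
  7P = (14, 16)
  8P = (5, 26)
  ... (continuing to 11P)
  11P = O

ord(P) = 11


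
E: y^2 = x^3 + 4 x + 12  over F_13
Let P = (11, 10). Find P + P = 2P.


Doubling: s = (3 x1^2 + a) / (2 y1)
s = (3*11^2 + 4) / (2*10) mod 13 = 6
x3 = s^2 - 2 x1 mod 13 = 6^2 - 2*11 = 1
y3 = s (x1 - x3) - y1 mod 13 = 6 * (11 - 1) - 10 = 11

2P = (1, 11)


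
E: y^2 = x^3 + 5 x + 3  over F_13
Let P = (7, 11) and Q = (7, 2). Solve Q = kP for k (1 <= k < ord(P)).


Enumerate multiples of P until we hit Q = (7, 2):
  1P = (7, 11)
  2P = (0, 9)
  3P = (9, 7)
  4P = (1, 3)
  5P = (1, 10)
  6P = (9, 6)
  7P = (0, 4)
  8P = (7, 2)
Match found at i = 8.

k = 8


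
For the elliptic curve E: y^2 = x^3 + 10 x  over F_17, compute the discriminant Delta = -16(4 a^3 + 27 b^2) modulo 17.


4 a^3 + 27 b^2 = 4*10^3 + 27*0^2 = 4000 + 0 = 4000
Delta = -16 * (4000) = -64000
Delta mod 17 = 5

Delta = 5 (mod 17)


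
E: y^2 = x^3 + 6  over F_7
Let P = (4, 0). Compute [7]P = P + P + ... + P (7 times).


k = 7 = 111_2 (binary, LSB first: 111)
Double-and-add from P = (4, 0):
  bit 0 = 1: acc = O + (4, 0) = (4, 0)
  bit 1 = 1: acc = (4, 0) + O = (4, 0)
  bit 2 = 1: acc = (4, 0) + O = (4, 0)

7P = (4, 0)


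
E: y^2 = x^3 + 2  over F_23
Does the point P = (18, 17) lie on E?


Check whether y^2 = x^3 + 0 x + 2 (mod 23) for (x, y) = (18, 17).
LHS: y^2 = 17^2 mod 23 = 13
RHS: x^3 + 0 x + 2 = 18^3 + 0*18 + 2 mod 23 = 15
LHS != RHS

No, not on the curve


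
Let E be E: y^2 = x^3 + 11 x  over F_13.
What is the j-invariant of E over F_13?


Delta = -16(4 a^3 + 27 b^2) mod 13 = 5
-1728 * (4 a)^3 = -1728 * (4*11)^3 mod 13 = 8
j = 8 * 5^(-1) mod 13 = 12

j = 12 (mod 13)


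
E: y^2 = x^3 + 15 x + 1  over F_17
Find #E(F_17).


For each x in F_17, count y with y^2 = x^3 + 15 x + 1 mod 17:
  x = 0: RHS = 1, y in [1, 16]  -> 2 point(s)
  x = 1: RHS = 0, y in [0]  -> 1 point(s)
  x = 6: RHS = 1, y in [1, 16]  -> 2 point(s)
  x = 8: RHS = 4, y in [2, 15]  -> 2 point(s)
  x = 9: RHS = 15, y in [7, 10]  -> 2 point(s)
  x = 11: RHS = 1, y in [1, 16]  -> 2 point(s)
  x = 13: RHS = 13, y in [8, 9]  -> 2 point(s)
  x = 16: RHS = 2, y in [6, 11]  -> 2 point(s)
Affine points: 15. Add the point at infinity: total = 16.

#E(F_17) = 16


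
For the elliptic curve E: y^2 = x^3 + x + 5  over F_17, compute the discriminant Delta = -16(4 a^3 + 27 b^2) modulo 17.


4 a^3 + 27 b^2 = 4*1^3 + 27*5^2 = 4 + 675 = 679
Delta = -16 * (679) = -10864
Delta mod 17 = 16

Delta = 16 (mod 17)


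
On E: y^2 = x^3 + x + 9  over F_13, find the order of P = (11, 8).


Compute successive multiples of P until we hit O:
  1P = (11, 8)
  2P = (4, 5)
  3P = (8, 10)
  4P = (6, 6)
  5P = (5, 10)
  6P = (0, 10)
  7P = (3, 0)
  8P = (0, 3)
  ... (continuing to 14P)
  14P = O

ord(P) = 14


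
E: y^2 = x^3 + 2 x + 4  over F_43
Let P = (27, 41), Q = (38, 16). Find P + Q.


P != Q, so use the chord formula.
s = (y2 - y1) / (x2 - x1) = (18) / (11) mod 43 = 29
x3 = s^2 - x1 - x2 mod 43 = 29^2 - 27 - 38 = 2
y3 = s (x1 - x3) - y1 mod 43 = 29 * (27 - 2) - 41 = 39

P + Q = (2, 39)


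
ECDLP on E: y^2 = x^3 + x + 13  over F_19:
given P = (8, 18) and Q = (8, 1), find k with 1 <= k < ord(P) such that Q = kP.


Enumerate multiples of P until we hit Q = (8, 1):
  1P = (8, 18)
  2P = (10, 4)
  3P = (12, 10)
  4P = (3, 10)
  5P = (6, 8)
  6P = (11, 5)
  7P = (4, 9)
  8P = (18, 7)
  9P = (2, 2)
  10P = (14, 4)
  11P = (13, 0)
  12P = (14, 15)
  13P = (2, 17)
  14P = (18, 12)
  15P = (4, 10)
  16P = (11, 14)
  17P = (6, 11)
  18P = (3, 9)
  19P = (12, 9)
  20P = (10, 15)
  21P = (8, 1)
Match found at i = 21.

k = 21


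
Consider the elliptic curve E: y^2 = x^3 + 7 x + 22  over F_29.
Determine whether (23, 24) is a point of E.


Check whether y^2 = x^3 + 7 x + 22 (mod 29) for (x, y) = (23, 24).
LHS: y^2 = 24^2 mod 29 = 25
RHS: x^3 + 7 x + 22 = 23^3 + 7*23 + 22 mod 29 = 25
LHS = RHS

Yes, on the curve


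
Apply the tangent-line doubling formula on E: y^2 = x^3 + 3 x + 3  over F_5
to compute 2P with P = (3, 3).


Doubling: s = (3 x1^2 + a) / (2 y1)
s = (3*3^2 + 3) / (2*3) mod 5 = 0
x3 = s^2 - 2 x1 mod 5 = 0^2 - 2*3 = 4
y3 = s (x1 - x3) - y1 mod 5 = 0 * (3 - 4) - 3 = 2

2P = (4, 2)


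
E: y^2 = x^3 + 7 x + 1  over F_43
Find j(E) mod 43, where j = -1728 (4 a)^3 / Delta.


Delta = -16(4 a^3 + 27 b^2) mod 43 = 19
-1728 * (4 a)^3 = -1728 * (4*7)^3 mod 43 = 39
j = 39 * 19^(-1) mod 43 = 36

j = 36 (mod 43)


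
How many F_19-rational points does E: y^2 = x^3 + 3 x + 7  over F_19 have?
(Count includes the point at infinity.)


For each x in F_19, count y with y^2 = x^3 + 3 x + 7 mod 19:
  x = 0: RHS = 7, y in [8, 11]  -> 2 point(s)
  x = 1: RHS = 11, y in [7, 12]  -> 2 point(s)
  x = 3: RHS = 5, y in [9, 10]  -> 2 point(s)
  x = 4: RHS = 7, y in [8, 11]  -> 2 point(s)
  x = 8: RHS = 11, y in [7, 12]  -> 2 point(s)
  x = 10: RHS = 11, y in [7, 12]  -> 2 point(s)
  x = 12: RHS = 4, y in [2, 17]  -> 2 point(s)
  x = 13: RHS = 1, y in [1, 18]  -> 2 point(s)
  x = 14: RHS = 0, y in [0]  -> 1 point(s)
  x = 15: RHS = 7, y in [8, 11]  -> 2 point(s)
  x = 16: RHS = 9, y in [3, 16]  -> 2 point(s)
Affine points: 21. Add the point at infinity: total = 22.

#E(F_19) = 22


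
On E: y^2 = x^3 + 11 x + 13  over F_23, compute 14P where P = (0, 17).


k = 14 = 1110_2 (binary, LSB first: 0111)
Double-and-add from P = (0, 17):
  bit 0 = 0: acc unchanged = O
  bit 1 = 1: acc = O + (1, 5) = (1, 5)
  bit 2 = 1: acc = (1, 5) + (11, 4) = (14, 17)
  bit 3 = 1: acc = (14, 17) + (3, 2) = (9, 17)

14P = (9, 17)


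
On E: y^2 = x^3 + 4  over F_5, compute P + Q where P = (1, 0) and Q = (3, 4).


P != Q, so use the chord formula.
s = (y2 - y1) / (x2 - x1) = (4) / (2) mod 5 = 2
x3 = s^2 - x1 - x2 mod 5 = 2^2 - 1 - 3 = 0
y3 = s (x1 - x3) - y1 mod 5 = 2 * (1 - 0) - 0 = 2

P + Q = (0, 2)


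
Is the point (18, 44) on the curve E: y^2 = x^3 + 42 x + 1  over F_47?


Check whether y^2 = x^3 + 42 x + 1 (mod 47) for (x, y) = (18, 44).
LHS: y^2 = 44^2 mod 47 = 9
RHS: x^3 + 42 x + 1 = 18^3 + 42*18 + 1 mod 47 = 9
LHS = RHS

Yes, on the curve


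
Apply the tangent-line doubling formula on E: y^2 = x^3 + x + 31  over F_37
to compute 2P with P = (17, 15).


Doubling: s = (3 x1^2 + a) / (2 y1)
s = (3*17^2 + 1) / (2*15) mod 37 = 24
x3 = s^2 - 2 x1 mod 37 = 24^2 - 2*17 = 24
y3 = s (x1 - x3) - y1 mod 37 = 24 * (17 - 24) - 15 = 2

2P = (24, 2)


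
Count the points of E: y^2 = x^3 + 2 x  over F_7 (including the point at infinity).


For each x in F_7, count y with y^2 = x^3 + 2 x + 0 mod 7:
  x = 0: RHS = 0, y in [0]  -> 1 point(s)
  x = 4: RHS = 2, y in [3, 4]  -> 2 point(s)
  x = 5: RHS = 2, y in [3, 4]  -> 2 point(s)
  x = 6: RHS = 4, y in [2, 5]  -> 2 point(s)
Affine points: 7. Add the point at infinity: total = 8.

#E(F_7) = 8


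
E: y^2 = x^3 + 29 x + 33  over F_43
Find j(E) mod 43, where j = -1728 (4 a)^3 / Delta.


Delta = -16(4 a^3 + 27 b^2) mod 43 = 19
-1728 * (4 a)^3 = -1728 * (4*29)^3 mod 43 = 32
j = 32 * 19^(-1) mod 43 = 13

j = 13 (mod 43)


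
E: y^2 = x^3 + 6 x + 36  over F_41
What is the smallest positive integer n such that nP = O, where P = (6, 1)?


Compute successive multiples of P until we hit O:
  1P = (6, 1)
  2P = (39, 4)
  3P = (16, 13)
  4P = (27, 23)
  5P = (17, 7)
  6P = (0, 6)
  7P = (30, 19)
  8P = (3, 32)
  ... (continuing to 54P)
  54P = O

ord(P) = 54


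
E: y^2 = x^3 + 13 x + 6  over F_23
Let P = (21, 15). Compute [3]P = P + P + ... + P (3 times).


k = 3 = 11_2 (binary, LSB first: 11)
Double-and-add from P = (21, 15):
  bit 0 = 1: acc = O + (21, 15) = (21, 15)
  bit 1 = 1: acc = (21, 15) + (13, 7) = (13, 16)

3P = (13, 16)


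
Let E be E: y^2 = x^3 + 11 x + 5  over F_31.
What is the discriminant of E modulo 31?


4 a^3 + 27 b^2 = 4*11^3 + 27*5^2 = 5324 + 675 = 5999
Delta = -16 * (5999) = -95984
Delta mod 31 = 23

Delta = 23 (mod 31)


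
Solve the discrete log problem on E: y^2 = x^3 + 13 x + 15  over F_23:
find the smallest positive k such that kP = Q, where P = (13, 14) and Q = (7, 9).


Enumerate multiples of P until we hit Q = (7, 9):
  1P = (13, 14)
  2P = (3, 14)
  3P = (7, 9)
Match found at i = 3.

k = 3


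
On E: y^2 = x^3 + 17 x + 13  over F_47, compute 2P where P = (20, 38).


Doubling: s = (3 x1^2 + a) / (2 y1)
s = (3*20^2 + 17) / (2*38) mod 47 = 29
x3 = s^2 - 2 x1 mod 47 = 29^2 - 2*20 = 2
y3 = s (x1 - x3) - y1 mod 47 = 29 * (20 - 2) - 38 = 14

2P = (2, 14)


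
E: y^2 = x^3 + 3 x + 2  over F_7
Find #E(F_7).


For each x in F_7, count y with y^2 = x^3 + 3 x + 2 mod 7:
  x = 0: RHS = 2, y in [3, 4]  -> 2 point(s)
  x = 2: RHS = 2, y in [3, 4]  -> 2 point(s)
  x = 4: RHS = 1, y in [1, 6]  -> 2 point(s)
  x = 5: RHS = 2, y in [3, 4]  -> 2 point(s)
Affine points: 8. Add the point at infinity: total = 9.

#E(F_7) = 9


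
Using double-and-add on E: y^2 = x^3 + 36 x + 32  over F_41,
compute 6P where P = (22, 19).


k = 6 = 110_2 (binary, LSB first: 011)
Double-and-add from P = (22, 19):
  bit 0 = 0: acc unchanged = O
  bit 1 = 1: acc = O + (13, 27) = (13, 27)
  bit 2 = 1: acc = (13, 27) + (35, 16) = (24, 40)

6P = (24, 40)


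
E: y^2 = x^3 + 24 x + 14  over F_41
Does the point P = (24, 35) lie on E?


Check whether y^2 = x^3 + 24 x + 14 (mod 41) for (x, y) = (24, 35).
LHS: y^2 = 35^2 mod 41 = 36
RHS: x^3 + 24 x + 14 = 24^3 + 24*24 + 14 mod 41 = 23
LHS != RHS

No, not on the curve


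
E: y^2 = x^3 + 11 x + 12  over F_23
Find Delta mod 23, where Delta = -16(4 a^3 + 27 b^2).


4 a^3 + 27 b^2 = 4*11^3 + 27*12^2 = 5324 + 3888 = 9212
Delta = -16 * (9212) = -147392
Delta mod 23 = 15

Delta = 15 (mod 23)


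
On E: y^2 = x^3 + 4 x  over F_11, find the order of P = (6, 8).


Compute successive multiples of P until we hit O:
  1P = (6, 8)
  2P = (4, 6)
  3P = (2, 7)
  4P = (1, 7)
  5P = (8, 7)
  6P = (0, 0)
  7P = (8, 4)
  8P = (1, 4)
  ... (continuing to 12P)
  12P = O

ord(P) = 12


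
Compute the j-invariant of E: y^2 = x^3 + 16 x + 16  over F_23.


Delta = -16(4 a^3 + 27 b^2) mod 23 = 2
-1728 * (4 a)^3 = -1728 * (4*16)^3 mod 23 = 7
j = 7 * 2^(-1) mod 23 = 15

j = 15 (mod 23)


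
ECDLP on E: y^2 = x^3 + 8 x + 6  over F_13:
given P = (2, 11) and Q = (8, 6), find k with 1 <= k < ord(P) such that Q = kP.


Enumerate multiples of P until we hit Q = (8, 6):
  1P = (2, 11)
  2P = (8, 6)
Match found at i = 2.

k = 2


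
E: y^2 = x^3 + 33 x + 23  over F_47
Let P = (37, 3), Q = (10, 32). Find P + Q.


P != Q, so use the chord formula.
s = (y2 - y1) / (x2 - x1) = (29) / (20) mod 47 = 32
x3 = s^2 - x1 - x2 mod 47 = 32^2 - 37 - 10 = 37
y3 = s (x1 - x3) - y1 mod 47 = 32 * (37 - 37) - 3 = 44

P + Q = (37, 44)


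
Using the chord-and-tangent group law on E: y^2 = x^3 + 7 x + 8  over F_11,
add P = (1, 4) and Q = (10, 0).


P != Q, so use the chord formula.
s = (y2 - y1) / (x2 - x1) = (7) / (9) mod 11 = 2
x3 = s^2 - x1 - x2 mod 11 = 2^2 - 1 - 10 = 4
y3 = s (x1 - x3) - y1 mod 11 = 2 * (1 - 4) - 4 = 1

P + Q = (4, 1)


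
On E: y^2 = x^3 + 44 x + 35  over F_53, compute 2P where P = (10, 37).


Doubling: s = (3 x1^2 + a) / (2 y1)
s = (3*10^2 + 44) / (2*37) mod 53 = 29
x3 = s^2 - 2 x1 mod 53 = 29^2 - 2*10 = 26
y3 = s (x1 - x3) - y1 mod 53 = 29 * (10 - 26) - 37 = 29

2P = (26, 29)


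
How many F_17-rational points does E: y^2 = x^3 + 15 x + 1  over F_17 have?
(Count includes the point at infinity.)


For each x in F_17, count y with y^2 = x^3 + 15 x + 1 mod 17:
  x = 0: RHS = 1, y in [1, 16]  -> 2 point(s)
  x = 1: RHS = 0, y in [0]  -> 1 point(s)
  x = 6: RHS = 1, y in [1, 16]  -> 2 point(s)
  x = 8: RHS = 4, y in [2, 15]  -> 2 point(s)
  x = 9: RHS = 15, y in [7, 10]  -> 2 point(s)
  x = 11: RHS = 1, y in [1, 16]  -> 2 point(s)
  x = 13: RHS = 13, y in [8, 9]  -> 2 point(s)
  x = 16: RHS = 2, y in [6, 11]  -> 2 point(s)
Affine points: 15. Add the point at infinity: total = 16.

#E(F_17) = 16


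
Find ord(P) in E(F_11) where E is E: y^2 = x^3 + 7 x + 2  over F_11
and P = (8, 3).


Compute successive multiples of P until we hit O:
  1P = (8, 3)
  2P = (10, 4)
  3P = (7, 3)
  4P = (7, 8)
  5P = (10, 7)
  6P = (8, 8)
  7P = O

ord(P) = 7


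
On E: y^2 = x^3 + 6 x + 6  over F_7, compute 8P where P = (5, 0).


k = 8 = 1000_2 (binary, LSB first: 0001)
Double-and-add from P = (5, 0):
  bit 0 = 0: acc unchanged = O
  bit 1 = 0: acc unchanged = O
  bit 2 = 0: acc unchanged = O
  bit 3 = 1: acc = O + O = O

8P = O


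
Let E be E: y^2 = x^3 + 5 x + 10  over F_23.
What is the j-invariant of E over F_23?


Delta = -16(4 a^3 + 27 b^2) mod 23 = 21
-1728 * (4 a)^3 = -1728 * (4*5)^3 mod 23 = 12
j = 12 * 21^(-1) mod 23 = 17

j = 17 (mod 23)


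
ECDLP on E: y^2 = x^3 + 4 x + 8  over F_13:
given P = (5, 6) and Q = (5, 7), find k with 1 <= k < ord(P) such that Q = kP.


Enumerate multiples of P until we hit Q = (5, 7):
  1P = (5, 6)
  2P = (4, 6)
  3P = (4, 7)
  4P = (5, 7)
Match found at i = 4.

k = 4


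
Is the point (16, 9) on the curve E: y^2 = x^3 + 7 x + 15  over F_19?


Check whether y^2 = x^3 + 7 x + 15 (mod 19) for (x, y) = (16, 9).
LHS: y^2 = 9^2 mod 19 = 5
RHS: x^3 + 7 x + 15 = 16^3 + 7*16 + 15 mod 19 = 5
LHS = RHS

Yes, on the curve


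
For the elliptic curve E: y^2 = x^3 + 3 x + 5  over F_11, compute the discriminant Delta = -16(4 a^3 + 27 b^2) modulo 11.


4 a^3 + 27 b^2 = 4*3^3 + 27*5^2 = 108 + 675 = 783
Delta = -16 * (783) = -12528
Delta mod 11 = 1

Delta = 1 (mod 11)


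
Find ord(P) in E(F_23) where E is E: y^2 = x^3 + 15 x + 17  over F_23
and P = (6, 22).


Compute successive multiples of P until we hit O:
  1P = (6, 22)
  2P = (4, 16)
  3P = (22, 22)
  4P = (18, 1)
  5P = (15, 11)
  6P = (14, 21)
  7P = (12, 19)
  8P = (11, 15)
  ... (continuing to 25P)
  25P = O

ord(P) = 25


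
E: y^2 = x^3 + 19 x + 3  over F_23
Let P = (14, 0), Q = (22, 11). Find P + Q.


P != Q, so use the chord formula.
s = (y2 - y1) / (x2 - x1) = (11) / (8) mod 23 = 10
x3 = s^2 - x1 - x2 mod 23 = 10^2 - 14 - 22 = 18
y3 = s (x1 - x3) - y1 mod 23 = 10 * (14 - 18) - 0 = 6

P + Q = (18, 6)


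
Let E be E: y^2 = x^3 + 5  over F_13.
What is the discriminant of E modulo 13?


4 a^3 + 27 b^2 = 4*0^3 + 27*5^2 = 0 + 675 = 675
Delta = -16 * (675) = -10800
Delta mod 13 = 3

Delta = 3 (mod 13)


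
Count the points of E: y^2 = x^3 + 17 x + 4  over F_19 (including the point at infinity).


For each x in F_19, count y with y^2 = x^3 + 17 x + 4 mod 19:
  x = 0: RHS = 4, y in [2, 17]  -> 2 point(s)
  x = 3: RHS = 6, y in [5, 14]  -> 2 point(s)
  x = 5: RHS = 5, y in [9, 10]  -> 2 point(s)
  x = 8: RHS = 6, y in [5, 14]  -> 2 point(s)
  x = 12: RHS = 17, y in [6, 13]  -> 2 point(s)
  x = 13: RHS = 9, y in [3, 16]  -> 2 point(s)
  x = 15: RHS = 5, y in [9, 10]  -> 2 point(s)
  x = 17: RHS = 0, y in [0]  -> 1 point(s)
  x = 18: RHS = 5, y in [9, 10]  -> 2 point(s)
Affine points: 17. Add the point at infinity: total = 18.

#E(F_19) = 18


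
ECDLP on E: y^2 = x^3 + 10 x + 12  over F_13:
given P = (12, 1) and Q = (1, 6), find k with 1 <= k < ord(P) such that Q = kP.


Enumerate multiples of P until we hit Q = (1, 6):
  1P = (12, 1)
  2P = (2, 12)
  3P = (11, 7)
  4P = (0, 5)
  5P = (4, 5)
  6P = (7, 3)
  7P = (3, 11)
  8P = (1, 7)
  9P = (9, 8)
  10P = (9, 5)
  11P = (1, 6)
Match found at i = 11.

k = 11


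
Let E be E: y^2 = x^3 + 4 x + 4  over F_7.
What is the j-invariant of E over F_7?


Delta = -16(4 a^3 + 27 b^2) mod 7 = 3
-1728 * (4 a)^3 = -1728 * (4*4)^3 mod 7 = 1
j = 1 * 3^(-1) mod 7 = 5

j = 5 (mod 7)


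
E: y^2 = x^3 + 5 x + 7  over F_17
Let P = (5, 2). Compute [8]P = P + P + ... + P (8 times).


k = 8 = 1000_2 (binary, LSB first: 0001)
Double-and-add from P = (5, 2):
  bit 0 = 0: acc unchanged = O
  bit 1 = 0: acc unchanged = O
  bit 2 = 0: acc unchanged = O
  bit 3 = 1: acc = O + (11, 13) = (11, 13)

8P = (11, 13)


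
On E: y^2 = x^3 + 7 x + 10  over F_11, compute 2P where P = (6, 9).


Doubling: s = (3 x1^2 + a) / (2 y1)
s = (3*6^2 + 7) / (2*9) mod 11 = 7
x3 = s^2 - 2 x1 mod 11 = 7^2 - 2*6 = 4
y3 = s (x1 - x3) - y1 mod 11 = 7 * (6 - 4) - 9 = 5

2P = (4, 5)


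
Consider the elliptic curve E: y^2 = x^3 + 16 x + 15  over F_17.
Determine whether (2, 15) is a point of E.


Check whether y^2 = x^3 + 16 x + 15 (mod 17) for (x, y) = (2, 15).
LHS: y^2 = 15^2 mod 17 = 4
RHS: x^3 + 16 x + 15 = 2^3 + 16*2 + 15 mod 17 = 4
LHS = RHS

Yes, on the curve


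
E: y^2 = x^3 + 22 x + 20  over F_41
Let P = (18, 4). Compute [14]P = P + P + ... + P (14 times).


k = 14 = 1110_2 (binary, LSB first: 0111)
Double-and-add from P = (18, 4):
  bit 0 = 0: acc unchanged = O
  bit 1 = 1: acc = O + (4, 34) = (4, 34)
  bit 2 = 1: acc = (4, 34) + (17, 31) = (30, 13)
  bit 3 = 1: acc = (30, 13) + (27, 24) = (2, 21)

14P = (2, 21)


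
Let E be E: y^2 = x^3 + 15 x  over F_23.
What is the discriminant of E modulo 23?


4 a^3 + 27 b^2 = 4*15^3 + 27*0^2 = 13500 + 0 = 13500
Delta = -16 * (13500) = -216000
Delta mod 23 = 16

Delta = 16 (mod 23)


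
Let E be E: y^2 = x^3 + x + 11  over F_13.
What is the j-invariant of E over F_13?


Delta = -16(4 a^3 + 27 b^2) mod 13 = 2
-1728 * (4 a)^3 = -1728 * (4*1)^3 mod 13 = 12
j = 12 * 2^(-1) mod 13 = 6

j = 6 (mod 13)


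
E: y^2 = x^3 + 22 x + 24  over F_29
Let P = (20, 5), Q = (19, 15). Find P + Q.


P != Q, so use the chord formula.
s = (y2 - y1) / (x2 - x1) = (10) / (28) mod 29 = 19
x3 = s^2 - x1 - x2 mod 29 = 19^2 - 20 - 19 = 3
y3 = s (x1 - x3) - y1 mod 29 = 19 * (20 - 3) - 5 = 28

P + Q = (3, 28)


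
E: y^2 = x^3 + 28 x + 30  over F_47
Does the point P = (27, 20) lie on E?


Check whether y^2 = x^3 + 28 x + 30 (mod 47) for (x, y) = (27, 20).
LHS: y^2 = 20^2 mod 47 = 24
RHS: x^3 + 28 x + 30 = 27^3 + 28*27 + 30 mod 47 = 24
LHS = RHS

Yes, on the curve


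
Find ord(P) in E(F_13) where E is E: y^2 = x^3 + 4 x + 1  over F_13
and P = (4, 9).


Compute successive multiples of P until we hit O:
  1P = (4, 9)
  2P = (5, 4)
  3P = (3, 12)
  4P = (2, 11)
  5P = (8, 8)
  6P = (10, 12)
  7P = (9, 8)
  8P = (12, 3)
  ... (continuing to 19P)
  19P = O

ord(P) = 19


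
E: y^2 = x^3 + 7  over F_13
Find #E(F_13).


For each x in F_13, count y with y^2 = x^3 + 0 x + 7 mod 13:
  x = 7: RHS = 12, y in [5, 8]  -> 2 point(s)
  x = 8: RHS = 12, y in [5, 8]  -> 2 point(s)
  x = 11: RHS = 12, y in [5, 8]  -> 2 point(s)
Affine points: 6. Add the point at infinity: total = 7.

#E(F_13) = 7


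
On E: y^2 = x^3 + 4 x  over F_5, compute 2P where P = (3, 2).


Doubling: s = (3 x1^2 + a) / (2 y1)
s = (3*3^2 + 4) / (2*2) mod 5 = 4
x3 = s^2 - 2 x1 mod 5 = 4^2 - 2*3 = 0
y3 = s (x1 - x3) - y1 mod 5 = 4 * (3 - 0) - 2 = 0

2P = (0, 0)


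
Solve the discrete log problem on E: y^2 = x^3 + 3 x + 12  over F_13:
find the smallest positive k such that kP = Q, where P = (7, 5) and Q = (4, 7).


Enumerate multiples of P until we hit Q = (4, 7):
  1P = (7, 5)
  2P = (3, 3)
  3P = (0, 5)
  4P = (6, 8)
  5P = (9, 1)
  6P = (1, 9)
  7P = (4, 6)
  8P = (5, 3)
  9P = (2, 0)
  10P = (5, 10)
  11P = (4, 7)
Match found at i = 11.

k = 11


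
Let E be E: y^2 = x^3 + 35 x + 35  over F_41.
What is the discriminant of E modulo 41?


4 a^3 + 27 b^2 = 4*35^3 + 27*35^2 = 171500 + 33075 = 204575
Delta = -16 * (204575) = -3273200
Delta mod 41 = 35

Delta = 35 (mod 41)


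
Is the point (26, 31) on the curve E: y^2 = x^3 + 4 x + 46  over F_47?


Check whether y^2 = x^3 + 4 x + 46 (mod 47) for (x, y) = (26, 31).
LHS: y^2 = 31^2 mod 47 = 21
RHS: x^3 + 4 x + 46 = 26^3 + 4*26 + 46 mod 47 = 7
LHS != RHS

No, not on the curve


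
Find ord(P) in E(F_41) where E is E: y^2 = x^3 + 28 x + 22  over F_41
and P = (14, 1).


Compute successive multiples of P until we hit O:
  1P = (14, 1)
  2P = (3, 25)
  3P = (23, 0)
  4P = (3, 16)
  5P = (14, 40)
  6P = O

ord(P) = 6


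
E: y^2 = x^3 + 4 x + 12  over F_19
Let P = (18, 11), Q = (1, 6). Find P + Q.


P != Q, so use the chord formula.
s = (y2 - y1) / (x2 - x1) = (14) / (2) mod 19 = 7
x3 = s^2 - x1 - x2 mod 19 = 7^2 - 18 - 1 = 11
y3 = s (x1 - x3) - y1 mod 19 = 7 * (18 - 11) - 11 = 0

P + Q = (11, 0)


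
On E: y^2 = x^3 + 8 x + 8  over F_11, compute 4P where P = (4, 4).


k = 4 = 100_2 (binary, LSB first: 001)
Double-and-add from P = (4, 4):
  bit 0 = 0: acc unchanged = O
  bit 1 = 0: acc unchanged = O
  bit 2 = 1: acc = O + (7, 0) = (7, 0)

4P = (7, 0)


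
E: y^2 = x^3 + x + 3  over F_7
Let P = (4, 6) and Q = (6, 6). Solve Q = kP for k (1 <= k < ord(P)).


Enumerate multiples of P until we hit Q = (6, 6):
  1P = (4, 6)
  2P = (6, 1)
  3P = (5, 0)
  4P = (6, 6)
Match found at i = 4.

k = 4


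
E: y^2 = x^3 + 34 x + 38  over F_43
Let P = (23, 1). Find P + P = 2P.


Doubling: s = (3 x1^2 + a) / (2 y1)
s = (3*23^2 + 34) / (2*1) mod 43 = 15
x3 = s^2 - 2 x1 mod 43 = 15^2 - 2*23 = 7
y3 = s (x1 - x3) - y1 mod 43 = 15 * (23 - 7) - 1 = 24

2P = (7, 24)


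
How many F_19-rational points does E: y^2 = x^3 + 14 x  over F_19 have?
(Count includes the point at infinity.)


For each x in F_19, count y with y^2 = x^3 + 14 x + 0 mod 19:
  x = 0: RHS = 0, y in [0]  -> 1 point(s)
  x = 2: RHS = 17, y in [6, 13]  -> 2 point(s)
  x = 4: RHS = 6, y in [5, 14]  -> 2 point(s)
  x = 5: RHS = 5, y in [9, 10]  -> 2 point(s)
  x = 7: RHS = 4, y in [2, 17]  -> 2 point(s)
  x = 8: RHS = 16, y in [4, 15]  -> 2 point(s)
  x = 9: RHS = 0, y in [0]  -> 1 point(s)
  x = 10: RHS = 0, y in [0]  -> 1 point(s)
  x = 13: RHS = 4, y in [2, 17]  -> 2 point(s)
  x = 16: RHS = 7, y in [8, 11]  -> 2 point(s)
  x = 18: RHS = 4, y in [2, 17]  -> 2 point(s)
Affine points: 19. Add the point at infinity: total = 20.

#E(F_19) = 20


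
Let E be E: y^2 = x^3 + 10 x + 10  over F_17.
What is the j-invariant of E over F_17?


Delta = -16(4 a^3 + 27 b^2) mod 17 = 2
-1728 * (4 a)^3 = -1728 * (4*10)^3 mod 17 = 4
j = 4 * 2^(-1) mod 17 = 2

j = 2 (mod 17)


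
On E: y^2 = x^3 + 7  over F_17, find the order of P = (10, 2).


Compute successive multiples of P until we hit O:
  1P = (10, 2)
  2P = (12, 1)
  3P = (8, 14)
  4P = (1, 12)
  5P = (15, 13)
  6P = (5, 9)
  7P = (6, 6)
  8P = (2, 7)
  ... (continuing to 18P)
  18P = O

ord(P) = 18


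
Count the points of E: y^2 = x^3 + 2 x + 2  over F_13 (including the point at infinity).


For each x in F_13, count y with y^2 = x^3 + 2 x + 2 mod 13:
  x = 2: RHS = 1, y in [1, 12]  -> 2 point(s)
  x = 3: RHS = 9, y in [3, 10]  -> 2 point(s)
  x = 4: RHS = 9, y in [3, 10]  -> 2 point(s)
  x = 6: RHS = 9, y in [3, 10]  -> 2 point(s)
  x = 8: RHS = 10, y in [6, 7]  -> 2 point(s)
  x = 11: RHS = 3, y in [4, 9]  -> 2 point(s)
  x = 12: RHS = 12, y in [5, 8]  -> 2 point(s)
Affine points: 14. Add the point at infinity: total = 15.

#E(F_13) = 15


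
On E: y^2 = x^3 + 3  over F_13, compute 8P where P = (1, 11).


k = 8 = 1000_2 (binary, LSB first: 0001)
Double-and-add from P = (1, 11):
  bit 0 = 0: acc unchanged = O
  bit 1 = 0: acc unchanged = O
  bit 2 = 0: acc unchanged = O
  bit 3 = 1: acc = O + (1, 2) = (1, 2)

8P = (1, 2)


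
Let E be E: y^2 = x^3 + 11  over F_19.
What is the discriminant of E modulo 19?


4 a^3 + 27 b^2 = 4*0^3 + 27*11^2 = 0 + 3267 = 3267
Delta = -16 * (3267) = -52272
Delta mod 19 = 16

Delta = 16 (mod 19)


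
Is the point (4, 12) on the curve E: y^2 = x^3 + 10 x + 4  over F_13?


Check whether y^2 = x^3 + 10 x + 4 (mod 13) for (x, y) = (4, 12).
LHS: y^2 = 12^2 mod 13 = 1
RHS: x^3 + 10 x + 4 = 4^3 + 10*4 + 4 mod 13 = 4
LHS != RHS

No, not on the curve


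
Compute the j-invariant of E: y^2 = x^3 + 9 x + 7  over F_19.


Delta = -16(4 a^3 + 27 b^2) mod 19 = 6
-1728 * (4 a)^3 = -1728 * (4*9)^3 mod 19 = 11
j = 11 * 6^(-1) mod 19 = 5

j = 5 (mod 19)


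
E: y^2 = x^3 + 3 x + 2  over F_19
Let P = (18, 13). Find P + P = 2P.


Doubling: s = (3 x1^2 + a) / (2 y1)
s = (3*18^2 + 3) / (2*13) mod 19 = 9
x3 = s^2 - 2 x1 mod 19 = 9^2 - 2*18 = 7
y3 = s (x1 - x3) - y1 mod 19 = 9 * (18 - 7) - 13 = 10

2P = (7, 10)


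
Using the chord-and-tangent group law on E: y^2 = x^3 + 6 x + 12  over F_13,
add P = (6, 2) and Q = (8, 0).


P != Q, so use the chord formula.
s = (y2 - y1) / (x2 - x1) = (11) / (2) mod 13 = 12
x3 = s^2 - x1 - x2 mod 13 = 12^2 - 6 - 8 = 0
y3 = s (x1 - x3) - y1 mod 13 = 12 * (6 - 0) - 2 = 5

P + Q = (0, 5)


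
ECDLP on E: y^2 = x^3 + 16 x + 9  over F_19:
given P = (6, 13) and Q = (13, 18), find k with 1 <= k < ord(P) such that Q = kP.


Enumerate multiples of P until we hit Q = (13, 18):
  1P = (6, 13)
  2P = (4, 17)
  3P = (13, 1)
  4P = (1, 11)
  5P = (0, 16)
  6P = (18, 12)
  7P = (2, 12)
  8P = (17, 8)
  9P = (5, 9)
  10P = (5, 10)
  11P = (17, 11)
  12P = (2, 7)
  13P = (18, 7)
  14P = (0, 3)
  15P = (1, 8)
  16P = (13, 18)
Match found at i = 16.

k = 16


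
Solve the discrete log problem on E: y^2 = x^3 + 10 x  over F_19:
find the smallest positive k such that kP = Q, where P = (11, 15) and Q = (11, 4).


Enumerate multiples of P until we hit Q = (11, 4):
  1P = (11, 15)
  2P = (4, 3)
  3P = (5, 17)
  4P = (1, 7)
  5P = (16, 0)
  6P = (1, 12)
  7P = (5, 2)
  8P = (4, 16)
  9P = (11, 4)
Match found at i = 9.

k = 9


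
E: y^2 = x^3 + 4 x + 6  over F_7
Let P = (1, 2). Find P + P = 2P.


Doubling: s = (3 x1^2 + a) / (2 y1)
s = (3*1^2 + 4) / (2*2) mod 7 = 0
x3 = s^2 - 2 x1 mod 7 = 0^2 - 2*1 = 5
y3 = s (x1 - x3) - y1 mod 7 = 0 * (1 - 5) - 2 = 5

2P = (5, 5)


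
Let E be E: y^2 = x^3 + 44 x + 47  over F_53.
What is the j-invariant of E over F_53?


Delta = -16(4 a^3 + 27 b^2) mod 53 = 46
-1728 * (4 a)^3 = -1728 * (4*44)^3 mod 53 = 35
j = 35 * 46^(-1) mod 53 = 48

j = 48 (mod 53)


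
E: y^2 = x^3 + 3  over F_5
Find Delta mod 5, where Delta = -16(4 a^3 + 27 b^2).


4 a^3 + 27 b^2 = 4*0^3 + 27*3^2 = 0 + 243 = 243
Delta = -16 * (243) = -3888
Delta mod 5 = 2

Delta = 2 (mod 5)


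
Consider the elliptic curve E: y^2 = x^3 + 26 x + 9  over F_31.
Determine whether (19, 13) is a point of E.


Check whether y^2 = x^3 + 26 x + 9 (mod 31) for (x, y) = (19, 13).
LHS: y^2 = 13^2 mod 31 = 14
RHS: x^3 + 26 x + 9 = 19^3 + 26*19 + 9 mod 31 = 15
LHS != RHS

No, not on the curve


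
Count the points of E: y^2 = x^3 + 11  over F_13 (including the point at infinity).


For each x in F_13, count y with y^2 = x^3 + 0 x + 11 mod 13:
  x = 1: RHS = 12, y in [5, 8]  -> 2 point(s)
  x = 3: RHS = 12, y in [5, 8]  -> 2 point(s)
  x = 4: RHS = 10, y in [6, 7]  -> 2 point(s)
  x = 7: RHS = 3, y in [4, 9]  -> 2 point(s)
  x = 8: RHS = 3, y in [4, 9]  -> 2 point(s)
  x = 9: RHS = 12, y in [5, 8]  -> 2 point(s)
  x = 10: RHS = 10, y in [6, 7]  -> 2 point(s)
  x = 11: RHS = 3, y in [4, 9]  -> 2 point(s)
  x = 12: RHS = 10, y in [6, 7]  -> 2 point(s)
Affine points: 18. Add the point at infinity: total = 19.

#E(F_13) = 19


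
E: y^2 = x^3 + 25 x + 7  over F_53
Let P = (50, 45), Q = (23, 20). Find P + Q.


P != Q, so use the chord formula.
s = (y2 - y1) / (x2 - x1) = (28) / (26) mod 53 = 50
x3 = s^2 - x1 - x2 mod 53 = 50^2 - 50 - 23 = 42
y3 = s (x1 - x3) - y1 mod 53 = 50 * (50 - 42) - 45 = 37

P + Q = (42, 37)


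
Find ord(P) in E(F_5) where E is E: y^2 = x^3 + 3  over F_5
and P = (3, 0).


Compute successive multiples of P until we hit O:
  1P = (3, 0)
  2P = O

ord(P) = 2


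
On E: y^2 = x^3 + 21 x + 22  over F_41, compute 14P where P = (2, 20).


k = 14 = 1110_2 (binary, LSB first: 0111)
Double-and-add from P = (2, 20):
  bit 0 = 0: acc unchanged = O
  bit 1 = 1: acc = O + (19, 8) = (19, 8)
  bit 2 = 1: acc = (19, 8) + (8, 13) = (22, 12)
  bit 3 = 1: acc = (22, 12) + (20, 18) = (8, 28)

14P = (8, 28)


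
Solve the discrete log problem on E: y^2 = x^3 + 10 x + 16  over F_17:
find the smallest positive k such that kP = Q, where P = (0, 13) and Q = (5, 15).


Enumerate multiples of P until we hit Q = (5, 15):
  1P = (0, 13)
  2P = (9, 11)
  3P = (7, 15)
  4P = (8, 9)
  5P = (5, 15)
Match found at i = 5.

k = 5


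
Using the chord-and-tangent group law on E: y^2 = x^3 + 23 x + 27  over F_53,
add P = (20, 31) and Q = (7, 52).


P != Q, so use the chord formula.
s = (y2 - y1) / (x2 - x1) = (21) / (40) mod 53 = 31
x3 = s^2 - x1 - x2 mod 53 = 31^2 - 20 - 7 = 33
y3 = s (x1 - x3) - y1 mod 53 = 31 * (20 - 33) - 31 = 43

P + Q = (33, 43)


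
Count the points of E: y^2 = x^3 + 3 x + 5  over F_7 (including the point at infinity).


For each x in F_7, count y with y^2 = x^3 + 3 x + 5 mod 7:
  x = 1: RHS = 2, y in [3, 4]  -> 2 point(s)
  x = 4: RHS = 4, y in [2, 5]  -> 2 point(s)
  x = 6: RHS = 1, y in [1, 6]  -> 2 point(s)
Affine points: 6. Add the point at infinity: total = 7.

#E(F_7) = 7


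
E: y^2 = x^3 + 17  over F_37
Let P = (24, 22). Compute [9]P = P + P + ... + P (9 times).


k = 9 = 1001_2 (binary, LSB first: 1001)
Double-and-add from P = (24, 22):
  bit 0 = 1: acc = O + (24, 22) = (24, 22)
  bit 1 = 0: acc unchanged = (24, 22)
  bit 2 = 0: acc unchanged = (24, 22)
  bit 3 = 1: acc = (24, 22) + (6, 14) = (4, 28)

9P = (4, 28)


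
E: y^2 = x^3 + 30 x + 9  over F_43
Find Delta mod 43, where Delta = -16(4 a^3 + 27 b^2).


4 a^3 + 27 b^2 = 4*30^3 + 27*9^2 = 108000 + 2187 = 110187
Delta = -16 * (110187) = -1762992
Delta mod 43 = 8

Delta = 8 (mod 43)


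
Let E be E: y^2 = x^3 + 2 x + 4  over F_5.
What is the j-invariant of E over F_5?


Delta = -16(4 a^3 + 27 b^2) mod 5 = 1
-1728 * (4 a)^3 = -1728 * (4*2)^3 mod 5 = 4
j = 4 * 1^(-1) mod 5 = 4

j = 4 (mod 5)


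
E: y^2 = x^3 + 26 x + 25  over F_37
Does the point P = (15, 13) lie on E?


Check whether y^2 = x^3 + 26 x + 25 (mod 37) for (x, y) = (15, 13).
LHS: y^2 = 13^2 mod 37 = 21
RHS: x^3 + 26 x + 25 = 15^3 + 26*15 + 25 mod 37 = 16
LHS != RHS

No, not on the curve


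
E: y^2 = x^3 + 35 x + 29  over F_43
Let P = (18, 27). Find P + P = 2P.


Doubling: s = (3 x1^2 + a) / (2 y1)
s = (3*18^2 + 35) / (2*27) mod 43 = 29
x3 = s^2 - 2 x1 mod 43 = 29^2 - 2*18 = 31
y3 = s (x1 - x3) - y1 mod 43 = 29 * (18 - 31) - 27 = 26

2P = (31, 26)


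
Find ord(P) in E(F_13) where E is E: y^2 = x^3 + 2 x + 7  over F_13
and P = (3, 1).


Compute successive multiples of P until we hit O:
  1P = (3, 1)
  2P = (6, 1)
  3P = (4, 12)
  4P = (10, 0)
  5P = (4, 1)
  6P = (6, 12)
  7P = (3, 12)
  8P = O

ord(P) = 8


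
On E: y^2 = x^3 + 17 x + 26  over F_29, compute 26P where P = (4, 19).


k = 26 = 11010_2 (binary, LSB first: 01011)
Double-and-add from P = (4, 19):
  bit 0 = 0: acc unchanged = O
  bit 1 = 1: acc = O + (8, 23) = (8, 23)
  bit 2 = 0: acc unchanged = (8, 23)
  bit 3 = 1: acc = (8, 23) + (21, 25) = (5, 2)
  bit 4 = 1: acc = (5, 2) + (22, 12) = (18, 4)

26P = (18, 4)


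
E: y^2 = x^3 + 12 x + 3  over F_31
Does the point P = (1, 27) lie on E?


Check whether y^2 = x^3 + 12 x + 3 (mod 31) for (x, y) = (1, 27).
LHS: y^2 = 27^2 mod 31 = 16
RHS: x^3 + 12 x + 3 = 1^3 + 12*1 + 3 mod 31 = 16
LHS = RHS

Yes, on the curve


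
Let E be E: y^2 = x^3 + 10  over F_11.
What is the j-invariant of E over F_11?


Delta = -16(4 a^3 + 27 b^2) mod 11 = 8
-1728 * (4 a)^3 = -1728 * (4*0)^3 mod 11 = 0
j = 0 * 8^(-1) mod 11 = 0

j = 0 (mod 11)


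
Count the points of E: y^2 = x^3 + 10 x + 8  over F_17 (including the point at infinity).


For each x in F_17, count y with y^2 = x^3 + 10 x + 8 mod 17:
  x = 0: RHS = 8, y in [5, 12]  -> 2 point(s)
  x = 1: RHS = 2, y in [6, 11]  -> 2 point(s)
  x = 2: RHS = 2, y in [6, 11]  -> 2 point(s)
  x = 5: RHS = 13, y in [8, 9]  -> 2 point(s)
  x = 7: RHS = 13, y in [8, 9]  -> 2 point(s)
  x = 11: RHS = 4, y in [2, 15]  -> 2 point(s)
  x = 14: RHS = 2, y in [6, 11]  -> 2 point(s)
Affine points: 14. Add the point at infinity: total = 15.

#E(F_17) = 15


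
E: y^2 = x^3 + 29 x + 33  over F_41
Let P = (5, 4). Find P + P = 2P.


Doubling: s = (3 x1^2 + a) / (2 y1)
s = (3*5^2 + 29) / (2*4) mod 41 = 13
x3 = s^2 - 2 x1 mod 41 = 13^2 - 2*5 = 36
y3 = s (x1 - x3) - y1 mod 41 = 13 * (5 - 36) - 4 = 3

2P = (36, 3)


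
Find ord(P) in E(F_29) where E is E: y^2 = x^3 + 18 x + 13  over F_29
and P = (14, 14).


Compute successive multiples of P until we hit O:
  1P = (14, 14)
  2P = (10, 27)
  3P = (21, 16)
  4P = (0, 19)
  5P = (28, 20)
  6P = (15, 27)
  7P = (24, 1)
  8P = (4, 2)
  ... (continuing to 31P)
  31P = O

ord(P) = 31


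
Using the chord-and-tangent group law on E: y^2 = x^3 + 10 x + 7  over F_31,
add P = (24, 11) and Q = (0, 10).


P != Q, so use the chord formula.
s = (y2 - y1) / (x2 - x1) = (30) / (7) mod 31 = 22
x3 = s^2 - x1 - x2 mod 31 = 22^2 - 24 - 0 = 26
y3 = s (x1 - x3) - y1 mod 31 = 22 * (24 - 26) - 11 = 7

P + Q = (26, 7)


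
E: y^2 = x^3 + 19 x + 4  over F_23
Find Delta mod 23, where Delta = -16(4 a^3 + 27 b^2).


4 a^3 + 27 b^2 = 4*19^3 + 27*4^2 = 27436 + 432 = 27868
Delta = -16 * (27868) = -445888
Delta mod 23 = 13

Delta = 13 (mod 23)


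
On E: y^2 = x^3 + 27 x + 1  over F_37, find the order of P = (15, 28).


Compute successive multiples of P until we hit O:
  1P = (15, 28)
  2P = (11, 1)
  3P = (8, 10)
  4P = (4, 32)
  5P = (27, 10)
  6P = (25, 24)
  7P = (9, 14)
  8P = (2, 27)
  ... (continuing to 36P)
  36P = O

ord(P) = 36


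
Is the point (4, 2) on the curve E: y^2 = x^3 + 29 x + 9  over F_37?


Check whether y^2 = x^3 + 29 x + 9 (mod 37) for (x, y) = (4, 2).
LHS: y^2 = 2^2 mod 37 = 4
RHS: x^3 + 29 x + 9 = 4^3 + 29*4 + 9 mod 37 = 4
LHS = RHS

Yes, on the curve


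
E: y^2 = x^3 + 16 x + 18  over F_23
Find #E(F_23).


For each x in F_23, count y with y^2 = x^3 + 16 x + 18 mod 23:
  x = 0: RHS = 18, y in [8, 15]  -> 2 point(s)
  x = 1: RHS = 12, y in [9, 14]  -> 2 point(s)
  x = 2: RHS = 12, y in [9, 14]  -> 2 point(s)
  x = 3: RHS = 1, y in [1, 22]  -> 2 point(s)
  x = 4: RHS = 8, y in [10, 13]  -> 2 point(s)
  x = 5: RHS = 16, y in [4, 19]  -> 2 point(s)
  x = 6: RHS = 8, y in [10, 13]  -> 2 point(s)
  x = 7: RHS = 13, y in [6, 17]  -> 2 point(s)
  x = 12: RHS = 6, y in [11, 12]  -> 2 point(s)
  x = 13: RHS = 8, y in [10, 13]  -> 2 point(s)
  x = 16: RHS = 0, y in [0]  -> 1 point(s)
  x = 20: RHS = 12, y in [9, 14]  -> 2 point(s)
  x = 21: RHS = 1, y in [1, 22]  -> 2 point(s)
  x = 22: RHS = 1, y in [1, 22]  -> 2 point(s)
Affine points: 27. Add the point at infinity: total = 28.

#E(F_23) = 28
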